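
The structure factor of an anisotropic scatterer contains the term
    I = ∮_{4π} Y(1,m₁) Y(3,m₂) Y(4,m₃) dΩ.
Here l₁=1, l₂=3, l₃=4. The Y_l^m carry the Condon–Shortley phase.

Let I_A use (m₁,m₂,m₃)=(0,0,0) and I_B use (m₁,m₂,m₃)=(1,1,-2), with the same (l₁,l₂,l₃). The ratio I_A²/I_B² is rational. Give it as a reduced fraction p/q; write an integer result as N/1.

16/15

l's match ⇒ only the (l;m) 3-j factors differ between A and B.
A: triangle coeff Δ(1,3,4) = 1/252; Σ_t [0,0]: t=0:+1/36 = 1/36; (3j)²=4/63 [(1 3 4; 0 0 0)], sign=+1
B: triangle coeff Δ(1,3,4) = 1/252; Σ_t [0,0]: t=0:+1/96 = 1/96; (3j)²=5/84 [(1 3 4; 1 1 -2)], sign=+1
I_A²/I_B² = (4/63)/(5/84) = 16/15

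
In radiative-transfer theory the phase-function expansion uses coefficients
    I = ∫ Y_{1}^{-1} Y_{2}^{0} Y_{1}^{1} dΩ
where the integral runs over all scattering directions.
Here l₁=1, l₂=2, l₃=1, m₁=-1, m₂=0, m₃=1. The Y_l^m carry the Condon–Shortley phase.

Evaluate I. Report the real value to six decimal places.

0.126157

Rules hold: Σm=0, L=4 even, 1≤1≤3.
N = 3·5·3 = 45
Δ = 2!·0!·2!/5! = 1/30
Racah Σ t=1..1: t=1:−1/1 = -1/1
⇒ 3j(1 2 1; 0 0 0)² = 2/15, sgn +1
Racah Σ t=2..2: t=2:+1/4 = 1/4
⇒ 3j(1 2 1; -1 0 1)² = 1/30, sgn +1
4πI² = N·(3j₀)²·(3jₘ)² = 1/5
I = +1·√(0.2/4π) = 0.12615663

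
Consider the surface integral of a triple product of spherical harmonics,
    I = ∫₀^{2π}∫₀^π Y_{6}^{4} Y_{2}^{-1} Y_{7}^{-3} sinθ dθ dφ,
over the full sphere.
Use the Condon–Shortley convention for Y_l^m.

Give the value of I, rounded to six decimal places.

l₁+l₂+l₃=15 is odd: 3j(l;000)=0 ⇒ I=0

0.000000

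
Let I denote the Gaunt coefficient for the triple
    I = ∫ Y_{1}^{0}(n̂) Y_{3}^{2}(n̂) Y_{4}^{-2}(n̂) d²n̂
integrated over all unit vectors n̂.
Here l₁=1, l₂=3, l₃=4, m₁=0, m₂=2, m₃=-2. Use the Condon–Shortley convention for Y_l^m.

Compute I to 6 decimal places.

m-sum 0 ✓  L=8 even ✓  2≤4≤4 ✓
Π(2lᵢ+1) = 3×7×9 = 189
triangle coeff Δ(1,3,4) = 1/252
Σ_t [0,0]: t=0:+1/36 = 1/36
(3j)²=4/63 [(1 3 4; 0 0 0)], sign=+1
Σ_t [0,0]: t=0:+1/120 = 1/120
(3j)²=1/21 [(1 3 4; 0 2 -2)], sign=+1
⇒ 4πI² = 4/7
I = (+1)√(4/7/(4π)) = 0.21324362

0.213244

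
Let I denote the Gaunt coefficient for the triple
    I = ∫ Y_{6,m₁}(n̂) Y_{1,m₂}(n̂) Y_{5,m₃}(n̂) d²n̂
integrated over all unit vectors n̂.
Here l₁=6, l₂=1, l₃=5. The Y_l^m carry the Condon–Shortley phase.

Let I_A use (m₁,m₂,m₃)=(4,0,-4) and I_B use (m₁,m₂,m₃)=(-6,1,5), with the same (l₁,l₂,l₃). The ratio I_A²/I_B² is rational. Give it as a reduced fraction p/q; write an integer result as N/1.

10/33

Shared (l₁,l₂,l₃)=(6,1,5): N and (l;000)² cancel in I_A²/I_B².
A: Δ = 2!·10!·0!/13! = 1/858; Racah Σ t=1..1: t=1:−1/362880 = -1/362880; ⇒ 3j(6 1 5; 4 0 -4)² = 10/429, sgn +1
B: Δ = 2!·10!·0!/13! = 1/858; Racah Σ t=2..2: t=2:+1/7257600 = 1/7257600; ⇒ 3j(6 1 5; -6 1 5)² = 1/13, sgn +1
I_A²/I_B² = (10/429)/(1/13) = 10/33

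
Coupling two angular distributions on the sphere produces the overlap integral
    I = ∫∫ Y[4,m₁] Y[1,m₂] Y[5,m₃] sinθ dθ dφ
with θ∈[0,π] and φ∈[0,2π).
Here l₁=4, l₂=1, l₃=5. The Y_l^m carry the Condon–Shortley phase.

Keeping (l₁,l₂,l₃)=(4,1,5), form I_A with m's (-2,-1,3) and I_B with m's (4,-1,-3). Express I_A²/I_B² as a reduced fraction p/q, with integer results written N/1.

28/1

Same 4,1,5: normalisation and zero-m 3j drop out of the ratio.
A: Δ: 0! 8! 2! / 11! → 1/495; sum: t=0:+1/2880 = 1/2880; 3j²(4 1 5; -2 -1 3) = Δ·Π!·Σ² = 28/495  (sign +1)
B: Δ: 0! 8! 2! / 11! → 1/495; sum: t=0:+1/80640 = 1/80640; 3j²(4 1 5; 4 -1 -3) = Δ·Π!·Σ² = 1/495  (sign +1)
I_A²/I_B² = (28/495)/(1/495) = 28/1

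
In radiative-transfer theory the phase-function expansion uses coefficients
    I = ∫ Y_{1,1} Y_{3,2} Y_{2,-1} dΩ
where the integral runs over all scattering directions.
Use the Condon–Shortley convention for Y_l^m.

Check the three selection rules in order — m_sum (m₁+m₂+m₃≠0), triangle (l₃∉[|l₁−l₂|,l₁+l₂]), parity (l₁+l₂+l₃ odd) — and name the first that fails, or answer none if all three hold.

Σmᵢ = 2  ✗
l₃∈[|l₁−l₂|,l₁+l₂]=[2,4], have l₃=2
Σlᵢ = 6 ⇒ even

m_sum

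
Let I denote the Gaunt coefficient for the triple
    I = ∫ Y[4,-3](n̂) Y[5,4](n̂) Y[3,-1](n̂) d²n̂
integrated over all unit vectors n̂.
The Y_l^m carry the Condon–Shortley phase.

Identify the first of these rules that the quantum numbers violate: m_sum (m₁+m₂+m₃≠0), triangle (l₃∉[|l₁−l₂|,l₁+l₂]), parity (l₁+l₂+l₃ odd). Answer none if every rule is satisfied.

none

m₁+m₂+m₃ = -3 + 4 − 1 = 0  ✓
triangle: |4−5|=1 ≤ l₃=3 ≤ 4+5=9  ✓
parity: l₁+l₂+l₃ = 12 is even  ✓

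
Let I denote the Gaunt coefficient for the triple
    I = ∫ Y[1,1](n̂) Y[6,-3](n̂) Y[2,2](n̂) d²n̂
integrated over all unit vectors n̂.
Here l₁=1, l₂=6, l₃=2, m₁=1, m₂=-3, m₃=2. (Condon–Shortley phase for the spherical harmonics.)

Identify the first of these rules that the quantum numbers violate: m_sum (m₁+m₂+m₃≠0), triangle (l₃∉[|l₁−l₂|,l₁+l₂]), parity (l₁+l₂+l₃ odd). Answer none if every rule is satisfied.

m₁+m₂+m₃ = 1 − 3 + 2 = 0  ✓
triangle: |1−6|=5 ≤ l₃=2 ≤ 1+6=7  ✗
parity: l₁+l₂+l₃ = 9 is odd

triangle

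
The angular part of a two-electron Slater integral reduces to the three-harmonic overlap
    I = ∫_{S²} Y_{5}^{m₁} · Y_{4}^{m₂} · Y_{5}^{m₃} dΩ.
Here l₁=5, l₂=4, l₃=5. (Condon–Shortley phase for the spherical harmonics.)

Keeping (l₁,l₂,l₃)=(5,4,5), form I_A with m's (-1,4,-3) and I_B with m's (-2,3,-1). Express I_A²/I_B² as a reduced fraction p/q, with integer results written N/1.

Same 5,4,5: normalisation and zero-m 3j drop out of the ratio.
A: Δ: 4! 6! 4! / 15! → 1/3153150; sum: t=4:+1/27648 = 1/27648; 3j²(5 4 5; -1 4 -3) = Δ·Π!·Σ² = 10/429  (sign +1)
B: Δ: 4! 6! 4! / 15! → 1/3153150; sum: t=3:−1/6912 t=4:+1/5184 = 1/20736; 3j²(5 4 5; -2 3 -1) = Δ·Π!·Σ² = 5/2574  (sign +1)
I_A²/I_B² = (10/429)/(5/2574) = 12/1

12/1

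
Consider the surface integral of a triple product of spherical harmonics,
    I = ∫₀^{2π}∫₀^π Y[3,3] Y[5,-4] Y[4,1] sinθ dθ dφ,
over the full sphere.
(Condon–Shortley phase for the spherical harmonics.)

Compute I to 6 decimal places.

-0.186208

Checks pass: Σm=0; 12 even; l₃=4∈[2,8].
(2·3+1)(2·5+1)(2·4+1) = 693
Δ: 4! 2! 6! / 13! → 1/180180
sum: t=1:−1/576 t=2:+1/144 t=3:−1/576 = 1/288
3j²(3 5 4; 0 0 0) = Δ·Π!·Σ² = 20/1001  (sign +1)
sum: t=0:+1/5760 = 1/5760
3j²(3 5 4; 3 -4 1) = Δ·Π!·Σ² = 9/286  (sign -1)
combine: 4πI² = 693·20/1001·9/286 = 810/1859
take √, sign -1: I = -0.18620781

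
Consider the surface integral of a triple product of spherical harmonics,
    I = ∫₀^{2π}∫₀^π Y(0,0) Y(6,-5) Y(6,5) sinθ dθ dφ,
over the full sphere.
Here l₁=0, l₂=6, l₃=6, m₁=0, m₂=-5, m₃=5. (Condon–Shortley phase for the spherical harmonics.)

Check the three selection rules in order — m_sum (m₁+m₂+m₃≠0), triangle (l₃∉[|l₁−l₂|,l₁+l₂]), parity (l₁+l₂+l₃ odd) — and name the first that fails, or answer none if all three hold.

azimuthal sum: 0 − 5 + 5 = 0  ✓
6 ≤ 6 ≤ 6 (triangle on l)  ✓
L = 0 + 6 + 6 = 12 (even)  ✓

none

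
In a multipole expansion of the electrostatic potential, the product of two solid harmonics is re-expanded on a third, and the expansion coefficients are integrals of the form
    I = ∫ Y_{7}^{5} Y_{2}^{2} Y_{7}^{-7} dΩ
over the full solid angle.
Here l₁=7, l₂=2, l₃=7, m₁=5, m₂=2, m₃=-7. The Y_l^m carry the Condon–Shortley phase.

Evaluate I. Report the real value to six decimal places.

Rules hold: Σm=0, L=16 even, 5≤7≤9.
N = 15·5·15 = 1125
Δ = 2!·12!·2!/17! = 1/185640
Racah Σ t=0..2: t=0:+1/2419200 t=1:−1/518400 t=2:+1/2419200 = -1/907200
⇒ 3j(7 2 7; 0 0 0)² = 56/3315, sgn +1
Racah Σ t=2..2: t=2:+1/1916006400 = 1/1916006400
⇒ 3j(7 2 7; 5 2 -7)² = 1/340, sgn +1
4πI² = N·(3j₀)²·(3jₘ)² = 210/3757
I = +1·√(0.0558957/4π) = 0.06669359

0.066694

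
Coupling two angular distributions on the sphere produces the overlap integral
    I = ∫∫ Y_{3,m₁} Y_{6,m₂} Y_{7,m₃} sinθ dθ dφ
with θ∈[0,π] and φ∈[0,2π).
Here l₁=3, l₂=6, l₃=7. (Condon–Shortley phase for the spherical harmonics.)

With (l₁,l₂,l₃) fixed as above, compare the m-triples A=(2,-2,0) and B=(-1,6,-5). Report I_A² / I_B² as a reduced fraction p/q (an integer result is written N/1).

Shared (l₁,l₂,l₃)=(3,6,7): N and (l;000)² cancel in I_A²/I_B².
A: Δ = 2!·4!·10!/17! = 1/2042040; Racah Σ t=0..1: t=0:+1/207360 t=1:−1/725760 = 1/290304; ⇒ 3j(3 6 7; 2 -2 0)² = 125/7293, sgn -1
B: Δ = 2!·4!·10!/17! = 1/2042040; Racah Σ t=2..2: t=2:+1/29030400 = 1/29030400; ⇒ 3j(3 6 7; -1 6 -5)² = 99/7735, sgn +1
I_A²/I_B² = (125/7293)/(99/7735) = 4375/3267

4375/3267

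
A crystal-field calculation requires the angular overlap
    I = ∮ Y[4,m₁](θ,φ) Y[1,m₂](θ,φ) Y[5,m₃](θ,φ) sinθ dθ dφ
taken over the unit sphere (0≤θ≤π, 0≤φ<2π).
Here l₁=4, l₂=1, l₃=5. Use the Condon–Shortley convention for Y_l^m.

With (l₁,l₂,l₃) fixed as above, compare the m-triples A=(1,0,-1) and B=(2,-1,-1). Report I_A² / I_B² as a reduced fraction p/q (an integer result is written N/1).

4/1

Same 4,1,5: normalisation and zero-m 3j drop out of the ratio.
A: Δ: 0! 8! 2! / 11! → 1/495; sum: t=0:+1/720 = 1/720; 3j²(4 1 5; 1 0 -1) = Δ·Π!·Σ² = 8/165  (sign +1)
B: Δ: 0! 8! 2! / 11! → 1/495; sum: t=0:+1/2880 = 1/2880; 3j²(4 1 5; 2 -1 -1) = Δ·Π!·Σ² = 2/165  (sign +1)
I_A²/I_B² = (8/165)/(2/165) = 4/1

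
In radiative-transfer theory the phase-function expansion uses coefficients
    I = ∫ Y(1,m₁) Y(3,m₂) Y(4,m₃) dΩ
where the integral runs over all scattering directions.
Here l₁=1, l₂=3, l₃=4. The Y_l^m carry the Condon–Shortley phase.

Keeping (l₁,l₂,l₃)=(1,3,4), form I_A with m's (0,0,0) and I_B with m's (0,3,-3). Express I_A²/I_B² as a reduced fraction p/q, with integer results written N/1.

Shared (l₁,l₂,l₃)=(1,3,4): N and (l;000)² cancel in I_A²/I_B².
A: Δ = 0!·2!·6!/9! = 1/252; Racah Σ t=0..0: t=0:+1/36 = 1/36; ⇒ 3j(1 3 4; 0 0 0)² = 4/63, sgn +1
B: Δ = 0!·2!·6!/9! = 1/252; Racah Σ t=0..0: t=0:+1/720 = 1/720; ⇒ 3j(1 3 4; 0 3 -3)² = 1/36, sgn -1
I_A²/I_B² = (4/63)/(1/36) = 16/7

16/7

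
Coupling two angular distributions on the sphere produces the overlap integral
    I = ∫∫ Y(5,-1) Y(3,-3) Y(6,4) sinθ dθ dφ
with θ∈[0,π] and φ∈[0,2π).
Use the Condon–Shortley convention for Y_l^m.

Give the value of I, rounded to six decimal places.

-0.190675

Rules hold: Σm=0, L=14 even, 2≤6≤8.
N = 11·7·13 = 1001
Δ = 2!·8!·4!/15! = 1/675675
Racah Σ t=0..2: t=0:+1/8640 t=1:−1/2304 t=2:+1/8640 = -7/34560
⇒ 3j(5 3 6; 0 0 0)² = 7/429, sgn -1
Racah Σ t=0..0: t=0:+1/69120 = 1/69120
⇒ 3j(5 3 6; -1 -3 4)² = 4/143, sgn +1
4πI² = N·(3j₀)²·(3jₘ)² = 196/429
I = -1·√(0.456876/4π) = -0.19067531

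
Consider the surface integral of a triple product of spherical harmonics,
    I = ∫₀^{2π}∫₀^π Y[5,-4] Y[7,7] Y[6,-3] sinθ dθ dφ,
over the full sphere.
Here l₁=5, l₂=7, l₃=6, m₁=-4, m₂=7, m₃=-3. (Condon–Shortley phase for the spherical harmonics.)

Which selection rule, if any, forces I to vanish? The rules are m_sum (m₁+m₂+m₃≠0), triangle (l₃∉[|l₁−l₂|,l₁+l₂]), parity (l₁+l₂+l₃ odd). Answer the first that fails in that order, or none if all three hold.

none

Σmᵢ = 0  ✓
l₃∈[|l₁−l₂|,l₁+l₂]=[2,12], have l₃=6  ✓
Σlᵢ = 18 ⇒ even  ✓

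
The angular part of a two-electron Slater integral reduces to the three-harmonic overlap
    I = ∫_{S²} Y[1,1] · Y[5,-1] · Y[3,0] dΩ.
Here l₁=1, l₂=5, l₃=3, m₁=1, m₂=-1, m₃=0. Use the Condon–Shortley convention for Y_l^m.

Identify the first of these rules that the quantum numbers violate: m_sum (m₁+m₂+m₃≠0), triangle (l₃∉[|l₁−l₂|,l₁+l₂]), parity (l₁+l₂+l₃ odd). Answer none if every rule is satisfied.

azimuthal sum: 1 − 1 + 0 = 0  ✓
4 ≤ 3 ≤ 6 (triangle on l)  ✗
L = 1 + 5 + 3 = 9 (odd)

triangle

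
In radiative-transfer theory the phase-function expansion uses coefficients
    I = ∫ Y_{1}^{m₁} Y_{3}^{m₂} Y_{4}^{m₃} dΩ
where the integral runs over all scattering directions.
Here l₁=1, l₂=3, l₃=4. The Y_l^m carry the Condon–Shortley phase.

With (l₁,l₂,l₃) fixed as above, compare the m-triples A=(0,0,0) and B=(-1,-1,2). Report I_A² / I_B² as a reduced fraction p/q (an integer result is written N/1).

16/15

l's match ⇒ only the (l;m) 3-j factors differ between A and B.
A: triangle coeff Δ(1,3,4) = 1/252; Σ_t [0,0]: t=0:+1/36 = 1/36; (3j)²=4/63 [(1 3 4; 0 0 0)], sign=+1
B: triangle coeff Δ(1,3,4) = 1/252; Σ_t [0,0]: t=0:+1/96 = 1/96; (3j)²=5/84 [(1 3 4; -1 -1 2)], sign=+1
I_A²/I_B² = (4/63)/(5/84) = 16/15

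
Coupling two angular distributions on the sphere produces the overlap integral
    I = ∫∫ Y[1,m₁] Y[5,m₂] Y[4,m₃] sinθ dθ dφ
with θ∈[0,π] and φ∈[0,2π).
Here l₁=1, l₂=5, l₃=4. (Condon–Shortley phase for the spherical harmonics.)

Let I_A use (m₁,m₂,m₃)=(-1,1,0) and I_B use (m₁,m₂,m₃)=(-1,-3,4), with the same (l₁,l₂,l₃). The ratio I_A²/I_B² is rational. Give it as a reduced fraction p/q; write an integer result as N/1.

l's match ⇒ only the (l;m) 3-j factors differ between A and B.
A: triangle coeff Δ(1,5,4) = 1/495; Σ_t [2,2]: t=2:+1/1152 = 1/1152; (3j)²=1/33 [(1 5 4; -1 1 0)], sign=+1
B: triangle coeff Δ(1,5,4) = 1/495; Σ_t [2,2]: t=2:+1/80640 = 1/80640; (3j)²=1/495 [(1 5 4; -1 -3 4)], sign=+1
I_A²/I_B² = (1/33)/(1/495) = 15/1

15/1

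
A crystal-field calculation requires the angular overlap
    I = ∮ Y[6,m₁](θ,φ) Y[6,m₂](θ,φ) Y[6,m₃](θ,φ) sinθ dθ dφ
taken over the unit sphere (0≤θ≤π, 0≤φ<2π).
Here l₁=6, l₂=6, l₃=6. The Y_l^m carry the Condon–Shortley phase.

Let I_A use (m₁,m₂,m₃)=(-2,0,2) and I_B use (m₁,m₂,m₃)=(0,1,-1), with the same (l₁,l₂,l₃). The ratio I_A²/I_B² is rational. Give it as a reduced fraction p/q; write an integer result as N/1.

121/100

Shared (l₁,l₂,l₃)=(6,6,6): N and (l;000)² cancel in I_A²/I_B².
A: Δ = 6!·6!·6!/19! = 1/325909584; Racah Σ t=2..6: t=2:+1/1658880 t=3:−1/155520 t=4:+1/110592 t=5:−1/518400 t=6:+1/24883200 = 11/8294400; ⇒ 3j(6 6 6; -2 0 2)² = 11/4199, sgn +1
B: Δ = 6!·6!·6!/19! = 1/325909584; Racah Σ t=1..6: t=1:−1/10368000 t=2:+1/276480 t=3:−1/62208 t=4:+1/82944 t=5:−1/691200 t=6:+1/62208000 = -1/518400; ⇒ 3j(6 6 6; 0 1 -1)² = 100/46189, sgn +1
I_A²/I_B² = (11/4199)/(100/46189) = 121/100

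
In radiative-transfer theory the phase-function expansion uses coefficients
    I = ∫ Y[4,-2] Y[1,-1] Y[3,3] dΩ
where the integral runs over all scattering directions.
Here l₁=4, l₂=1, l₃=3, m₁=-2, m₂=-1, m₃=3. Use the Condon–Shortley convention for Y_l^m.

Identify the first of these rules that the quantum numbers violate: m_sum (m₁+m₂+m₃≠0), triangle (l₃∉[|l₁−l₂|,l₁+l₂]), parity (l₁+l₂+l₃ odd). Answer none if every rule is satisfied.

none

m₁+m₂+m₃ = -2 − 1 + 3 = 0  ✓
triangle: |4−1|=3 ≤ l₃=3 ≤ 4+1=5  ✓
parity: l₁+l₂+l₃ = 8 is even  ✓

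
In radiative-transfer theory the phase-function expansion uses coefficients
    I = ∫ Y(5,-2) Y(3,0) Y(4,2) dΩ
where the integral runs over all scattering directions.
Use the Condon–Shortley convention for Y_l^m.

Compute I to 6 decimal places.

m-sum 0 ✓  L=12 even ✓  2≤4≤8 ✓
Π(2lᵢ+1) = 11×7×9 = 693
triangle coeff Δ(5,3,4) = 1/180180
Σ_t [1,3]: t=1:−1/576 t=2:+1/144 t=3:−1/576 = 1/288
(3j)²=20/1001 [(5 3 4; 0 0 0)], sign=+1
Σ_t [1,3]: t=1:−1/8640 t=2:+1/480 t=3:−1/576 = 1/4320
(3j)²=1/2145 [(5 3 4; -2 0 2)], sign=+1
⇒ 4πI² = 12/1859
I = (+1)√(12/1859/(4π)) = 0.02266449

0.022664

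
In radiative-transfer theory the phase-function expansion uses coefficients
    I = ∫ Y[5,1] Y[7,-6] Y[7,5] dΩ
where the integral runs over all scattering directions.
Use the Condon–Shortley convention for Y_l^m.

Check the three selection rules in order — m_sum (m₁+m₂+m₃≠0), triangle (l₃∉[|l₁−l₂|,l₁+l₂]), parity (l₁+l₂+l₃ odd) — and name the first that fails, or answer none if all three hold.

parity

Σmᵢ = 0  ✓
l₃∈[|l₁−l₂|,l₁+l₂]=[2,12], have l₃=7  ✓
Σlᵢ = 19 ⇒ odd  ✗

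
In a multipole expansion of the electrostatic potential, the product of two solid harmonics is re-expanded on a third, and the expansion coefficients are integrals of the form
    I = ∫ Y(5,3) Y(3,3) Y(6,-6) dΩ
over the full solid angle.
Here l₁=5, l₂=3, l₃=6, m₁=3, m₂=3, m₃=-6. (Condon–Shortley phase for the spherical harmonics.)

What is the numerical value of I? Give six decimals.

-0.119512

Checks pass: Σm=0; 14 even; l₃=6∈[2,8].
(2·5+1)(2·3+1)(2·6+1) = 1001
Δ: 2! 8! 4! / 15! → 1/675675
sum: t=0:+1/8640 t=1:−1/2304 t=2:+1/8640 = -7/34560
3j²(5 3 6; 0 0 0) = Δ·Π!·Σ² = 7/429  (sign -1)
sum: t=2:+1/1935360 = 1/1935360
3j²(5 3 6; 3 3 -6) = Δ·Π!·Σ² = 1/91  (sign +1)
combine: 4πI² = 1001·7/429·1/91 = 7/39
take √, sign -1: I = -0.11951207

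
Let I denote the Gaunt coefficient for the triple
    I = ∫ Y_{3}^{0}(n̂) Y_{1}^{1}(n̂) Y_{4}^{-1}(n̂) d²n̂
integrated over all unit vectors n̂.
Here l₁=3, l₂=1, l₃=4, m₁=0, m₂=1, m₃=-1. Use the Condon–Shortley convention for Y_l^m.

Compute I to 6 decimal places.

Checks pass: Σm=0; 8 even; l₃=4∈[2,4].
(2·3+1)(2·1+1)(2·4+1) = 189
Δ: 0! 6! 2! / 9! → 1/252
sum: t=0:+1/36 = 1/36
3j²(3 1 4; 0 0 0) = Δ·Π!·Σ² = 4/63  (sign +1)
sum: t=0:+1/72 = 1/72
3j²(3 1 4; 0 1 -1) = Δ·Π!·Σ² = 5/126  (sign -1)
combine: 4πI² = 189·4/63·5/126 = 10/21
take √, sign -1: I = -0.19466390

-0.194664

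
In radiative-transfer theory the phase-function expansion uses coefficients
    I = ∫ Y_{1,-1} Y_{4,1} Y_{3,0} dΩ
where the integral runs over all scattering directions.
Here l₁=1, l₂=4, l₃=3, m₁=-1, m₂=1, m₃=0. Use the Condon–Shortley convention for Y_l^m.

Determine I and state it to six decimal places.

Rules hold: Σm=0, L=8 even, 3≤3≤5.
N = 3·9·7 = 189
Δ = 2!·0!·6!/9! = 1/252
Racah Σ t=1..1: t=1:−1/36 = -1/36
⇒ 3j(1 4 3; 0 0 0)² = 4/63, sgn +1
Racah Σ t=2..2: t=2:+1/72 = 1/72
⇒ 3j(1 4 3; -1 1 0)² = 5/126, sgn -1
4πI² = N·(3j₀)²·(3jₘ)² = 10/21
I = -1·√(0.47619/4π) = -0.19466390

-0.194664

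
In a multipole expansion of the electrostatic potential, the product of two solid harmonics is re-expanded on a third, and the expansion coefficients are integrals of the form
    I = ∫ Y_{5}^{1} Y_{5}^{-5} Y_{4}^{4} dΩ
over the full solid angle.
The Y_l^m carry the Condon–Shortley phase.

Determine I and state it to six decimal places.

-0.075170

Rules hold: Σm=0, L=14 even, 0≤4≤10.
N = 11·11·9 = 1089
Δ = 6!·4!·4!/15! = 1/3153150
Racah Σ t=1..5: t=1:−1/69120 t=2:+1/1728 t=3:−1/576 t=4:+1/1728 t=5:−1/69120 = -7/11520
⇒ 3j(5 5 4; 0 0 0)² = 2/143, sgn -1
Racah Σ t=0..0: t=0:+1/414720 = 1/414720
⇒ 3j(5 5 4; 1 -5 4)² = 2/429, sgn +1
4πI² = N·(3j₀)²·(3jₘ)² = 12/169
I = -1·√(0.0710059/4π) = -0.07516962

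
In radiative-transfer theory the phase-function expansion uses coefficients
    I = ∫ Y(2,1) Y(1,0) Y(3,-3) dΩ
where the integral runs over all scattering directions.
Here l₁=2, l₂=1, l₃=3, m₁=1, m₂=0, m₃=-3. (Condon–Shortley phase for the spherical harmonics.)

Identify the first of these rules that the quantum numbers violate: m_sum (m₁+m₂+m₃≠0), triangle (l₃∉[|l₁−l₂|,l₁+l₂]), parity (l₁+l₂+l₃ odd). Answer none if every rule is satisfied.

Σmᵢ = -2  ✗
l₃∈[|l₁−l₂|,l₁+l₂]=[1,3], have l₃=3
Σlᵢ = 6 ⇒ even

m_sum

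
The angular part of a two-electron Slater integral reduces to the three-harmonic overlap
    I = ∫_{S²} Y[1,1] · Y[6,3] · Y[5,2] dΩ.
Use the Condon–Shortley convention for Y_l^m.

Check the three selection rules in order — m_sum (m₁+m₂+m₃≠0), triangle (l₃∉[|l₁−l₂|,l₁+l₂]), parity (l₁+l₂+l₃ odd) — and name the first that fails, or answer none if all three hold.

Σmᵢ = 6  ✗
l₃∈[|l₁−l₂|,l₁+l₂]=[5,7], have l₃=5
Σlᵢ = 12 ⇒ even

m_sum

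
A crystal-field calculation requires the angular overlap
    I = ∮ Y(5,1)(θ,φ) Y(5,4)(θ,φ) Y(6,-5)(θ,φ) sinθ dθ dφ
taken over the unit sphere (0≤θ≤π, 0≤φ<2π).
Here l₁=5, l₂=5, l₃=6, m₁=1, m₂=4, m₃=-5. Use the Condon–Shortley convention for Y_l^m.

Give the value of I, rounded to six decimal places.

Rules hold: Σm=0, L=16 even, 0≤6≤10.
N = 11·11·13 = 1573
Δ = 4!·6!·6!/17! = 1/28588560
Racah Σ t=0..4: t=0:+1/345600 t=1:−1/13824 t=2:+1/5184 t=3:−1/13824 t=4:+1/345600 = 7/129600
⇒ 3j(5 5 6; 0 0 0)² = 80/7293, sgn +1
Racah Σ t=3..4: t=3:−1/518400 t=4:+1/2073600 = -1/691200
⇒ 3j(5 5 6; 1 4 -5)² = 81/4420, sgn +1
4πI² = N·(3j₀)²·(3jₘ)² = 1188/3757
I = +1·√(0.31621/4π) = 0.15862904

0.158629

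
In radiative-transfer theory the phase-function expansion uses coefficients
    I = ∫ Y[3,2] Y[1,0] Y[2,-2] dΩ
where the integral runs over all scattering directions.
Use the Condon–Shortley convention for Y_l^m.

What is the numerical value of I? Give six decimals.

Rules hold: Σm=0, L=6 even, 2≤2≤4.
N = 7·3·5 = 105
Δ = 2!·4!·0!/7! = 1/105
Racah Σ t=1..1: t=1:−1/4 = -1/4
⇒ 3j(3 1 2; 0 0 0)² = 3/35, sgn -1
Racah Σ t=1..1: t=1:−1/24 = -1/24
⇒ 3j(3 1 2; 2 0 -2)² = 1/21, sgn -1
4πI² = N·(3j₀)²·(3jₘ)² = 3/7
I = +1·√(0.428571/4π) = 0.18467439

0.184674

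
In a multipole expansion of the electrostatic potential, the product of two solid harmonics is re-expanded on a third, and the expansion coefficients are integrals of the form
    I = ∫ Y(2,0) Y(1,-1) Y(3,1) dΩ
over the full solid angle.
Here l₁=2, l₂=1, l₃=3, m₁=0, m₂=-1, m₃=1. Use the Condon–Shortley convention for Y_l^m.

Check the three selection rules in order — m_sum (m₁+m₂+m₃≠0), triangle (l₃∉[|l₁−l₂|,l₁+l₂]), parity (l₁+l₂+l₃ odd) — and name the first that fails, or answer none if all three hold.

none

m₁+m₂+m₃ = 0 − 1 + 1 = 0  ✓
triangle: |2−1|=1 ≤ l₃=3 ≤ 2+1=3  ✓
parity: l₁+l₂+l₃ = 6 is even  ✓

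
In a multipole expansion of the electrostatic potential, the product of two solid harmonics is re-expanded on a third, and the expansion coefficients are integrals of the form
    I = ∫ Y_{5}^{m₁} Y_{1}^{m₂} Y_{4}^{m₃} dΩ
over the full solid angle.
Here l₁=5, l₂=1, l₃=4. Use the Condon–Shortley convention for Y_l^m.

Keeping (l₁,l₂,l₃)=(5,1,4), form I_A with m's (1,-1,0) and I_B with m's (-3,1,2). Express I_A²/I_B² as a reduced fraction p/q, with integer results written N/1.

15/28

Same 5,1,4: normalisation and zero-m 3j drop out of the ratio.
A: Δ: 2! 8! 0! / 11! → 1/495; sum: t=0:+1/1152 = 1/1152; 3j²(5 1 4; 1 -1 0) = Δ·Π!·Σ² = 1/33  (sign +1)
B: Δ: 2! 8! 0! / 11! → 1/495; sum: t=2:+1/2880 = 1/2880; 3j²(5 1 4; -3 1 2) = Δ·Π!·Σ² = 28/495  (sign +1)
I_A²/I_B² = (1/33)/(28/495) = 15/28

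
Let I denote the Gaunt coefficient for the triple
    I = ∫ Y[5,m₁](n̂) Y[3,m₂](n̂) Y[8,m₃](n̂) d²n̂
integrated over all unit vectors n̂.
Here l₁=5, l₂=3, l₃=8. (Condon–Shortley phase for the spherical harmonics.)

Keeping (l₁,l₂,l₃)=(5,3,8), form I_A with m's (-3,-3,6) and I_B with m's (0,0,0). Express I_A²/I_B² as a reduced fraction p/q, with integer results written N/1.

429/448

Same 5,3,8: normalisation and zero-m 3j drop out of the ratio.
A: Δ: 0! 10! 6! / 17! → 1/136136; sum: t=0:+1/58060800 = 1/58060800; 3j²(5 3 8; -3 -3 6) = Δ·Π!·Σ² = 3/136  (sign +1)
B: Δ: 0! 10! 6! / 17! → 1/136136; sum: t=0:+1/518400 = 1/518400; 3j²(5 3 8; 0 0 0) = Δ·Π!·Σ² = 56/2431  (sign +1)
I_A²/I_B² = (3/136)/(56/2431) = 429/448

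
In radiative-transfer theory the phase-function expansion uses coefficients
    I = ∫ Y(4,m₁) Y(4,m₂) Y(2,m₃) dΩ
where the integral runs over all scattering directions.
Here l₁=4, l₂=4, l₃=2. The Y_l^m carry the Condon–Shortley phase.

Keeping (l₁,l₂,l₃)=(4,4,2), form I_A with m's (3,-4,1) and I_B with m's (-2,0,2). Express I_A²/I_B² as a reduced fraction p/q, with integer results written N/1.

49/45

Same 4,4,2: normalisation and zero-m 3j drop out of the ratio.
A: Δ: 6! 2! 2! / 11! → 1/13860; sum: t=0:+1/1440 = 1/1440; 3j²(4 4 2; 3 -4 1) = Δ·Π!·Σ² = 7/165  (sign -1)
B: Δ: 6! 2! 2! / 11! → 1/13860; sum: t=4:+1/192 = 1/192; 3j²(4 4 2; -2 0 2) = Δ·Π!·Σ² = 3/77  (sign +1)
I_A²/I_B² = (7/165)/(3/77) = 49/45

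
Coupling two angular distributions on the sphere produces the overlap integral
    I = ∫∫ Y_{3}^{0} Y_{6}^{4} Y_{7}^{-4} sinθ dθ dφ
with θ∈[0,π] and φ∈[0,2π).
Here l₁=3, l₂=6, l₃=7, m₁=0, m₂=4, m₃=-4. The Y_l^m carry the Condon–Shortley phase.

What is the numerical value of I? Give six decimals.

Rules hold: Σm=0, L=16 even, 3≤7≤9.
N = 7·13·15 = 1365
Δ = 2!·4!·10!/17! = 1/2042040
Racah Σ t=0..2: t=0:+1/207360 t=1:−1/57600 t=2:+1/207360 = -1/129600
⇒ 3j(3 6 7; 0 0 0)² = 168/12155, sgn +1
Racah Σ t=0..2: t=0:+1/43545600 t=1:−1/1451520 t=2:+1/967680 = 1/2721600
⇒ 3j(3 6 7; 0 4 -4)² = 32/7735, sgn -1
4πI² = N·(3j₀)²·(3jₘ)² = 16128/206635
I = -1·√(0.0780507/4π) = -0.07881037

-0.078810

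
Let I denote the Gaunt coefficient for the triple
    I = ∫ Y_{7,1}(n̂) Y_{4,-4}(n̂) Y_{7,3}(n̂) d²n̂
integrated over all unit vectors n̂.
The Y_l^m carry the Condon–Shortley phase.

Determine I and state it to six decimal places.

Rules hold: Σm=0, L=18 even, 3≤7≤11.
N = 15·9·15 = 2025
Δ = 4!·10!·4!/19! = 1/58198140
Racah Σ t=0..4: t=0:+1/17418240 t=1:−1/622080 t=2:+1/230400 t=3:−1/622080 t=4:+1/17418240 = 1/806400
⇒ 3j(7 4 7; 0 0 0)² = 2268/230945, sgn -1
Racah Σ t=0..0: t=0:+1/9953280 = 1/9953280
⇒ 3j(7 4 7; 1 -4 3)² = 2450/138567, sgn +1
4πI² = N·(3j₀)²·(3jₘ)² = 750141000/2133423721
I = -1·√(0.351614/4π) = -0.16727381

-0.167274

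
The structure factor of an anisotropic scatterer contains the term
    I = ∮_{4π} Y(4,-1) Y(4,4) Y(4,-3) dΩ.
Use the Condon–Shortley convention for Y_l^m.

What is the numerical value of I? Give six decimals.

Checks pass: Σm=0; 12 even; l₃=4∈[0,8].
(2·4+1)(2·4+1)(2·4+1) = 729
Δ: 4! 4! 4! / 13! → 1/450450
sum: t=0:+1/13824 t=1:−1/216 t=2:+1/64 t=3:−1/216 t=4:+1/13824 = 5/768
3j²(4 4 4; 0 0 0) = Δ·Π!·Σ² = 18/1001  (sign +1)
sum: t=4:+1/3456 = 1/3456
3j²(4 4 4; -1 4 -3) = Δ·Π!·Σ² = 35/1287  (sign -1)
combine: 4πI² = 729·18/1001·35/1287 = 7290/20449
take √, sign -1: I = -0.16843130

-0.168431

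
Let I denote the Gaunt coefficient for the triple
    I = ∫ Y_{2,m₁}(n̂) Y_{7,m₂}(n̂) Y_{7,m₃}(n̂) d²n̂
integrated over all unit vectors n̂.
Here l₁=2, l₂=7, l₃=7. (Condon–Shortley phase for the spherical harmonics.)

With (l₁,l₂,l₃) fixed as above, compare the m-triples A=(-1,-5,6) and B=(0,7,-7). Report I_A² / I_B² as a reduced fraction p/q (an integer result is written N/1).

363/637

Same 2,7,7: normalisation and zero-m 3j drop out of the ratio.
A: Δ: 2! 2! 12! / 17! → 1/185640; sum: t=1:−1/79833600 t=2:+1/958003200 = -1/87091200; 3j²(2 7 7; -1 -5 6) = Δ·Π!·Σ² = 121/4760  (sign +1)
B: Δ: 2! 2! 12! / 17! → 1/185640; sum: t=2:+1/1916006400 = 1/1916006400; 3j²(2 7 7; 0 7 -7) = Δ·Π!·Σ² = 91/2040  (sign +1)
I_A²/I_B² = (121/4760)/(91/2040) = 363/637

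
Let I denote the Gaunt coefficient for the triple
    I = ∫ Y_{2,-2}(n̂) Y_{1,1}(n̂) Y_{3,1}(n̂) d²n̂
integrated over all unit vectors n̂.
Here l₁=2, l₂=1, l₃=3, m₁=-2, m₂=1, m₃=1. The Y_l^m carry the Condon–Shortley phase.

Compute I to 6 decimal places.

-0.082589

Checks pass: Σm=0; 6 even; l₃=3∈[1,3].
(2·2+1)(2·1+1)(2·3+1) = 105
Δ: 0! 4! 2! / 7! → 1/105
sum: t=0:+1/4 = 1/4
3j²(2 1 3; 0 0 0) = Δ·Π!·Σ² = 3/35  (sign -1)
sum: t=0:+1/48 = 1/48
3j²(2 1 3; -2 1 1) = Δ·Π!·Σ² = 1/105  (sign +1)
combine: 4πI² = 105·3/35·1/105 = 3/35
take √, sign -1: I = -0.08258890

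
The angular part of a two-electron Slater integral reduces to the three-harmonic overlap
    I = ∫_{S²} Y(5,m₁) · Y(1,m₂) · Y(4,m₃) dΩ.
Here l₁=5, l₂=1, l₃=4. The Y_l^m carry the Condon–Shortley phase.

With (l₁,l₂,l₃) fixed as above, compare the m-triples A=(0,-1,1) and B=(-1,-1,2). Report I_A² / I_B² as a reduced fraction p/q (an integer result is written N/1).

Same 5,1,4: normalisation and zero-m 3j drop out of the ratio.
A: Δ: 2! 8! 0! / 11! → 1/495; sum: t=0:+1/1440 = 1/1440; 3j²(5 1 4; 0 -1 1) = Δ·Π!·Σ² = 2/99  (sign -1)
B: Δ: 2! 8! 0! / 11! → 1/495; sum: t=0:+1/2880 = 1/2880; 3j²(5 1 4; -1 -1 2) = Δ·Π!·Σ² = 2/165  (sign +1)
I_A²/I_B² = (2/99)/(2/165) = 5/3

5/3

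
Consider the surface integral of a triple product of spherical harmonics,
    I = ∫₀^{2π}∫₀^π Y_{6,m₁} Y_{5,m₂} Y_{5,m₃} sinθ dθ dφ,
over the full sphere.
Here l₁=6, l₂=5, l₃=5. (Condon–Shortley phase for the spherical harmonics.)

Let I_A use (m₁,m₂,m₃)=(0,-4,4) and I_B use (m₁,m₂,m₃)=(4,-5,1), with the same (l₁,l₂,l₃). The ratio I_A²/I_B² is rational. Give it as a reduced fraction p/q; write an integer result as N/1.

Shared (l₁,l₂,l₃)=(6,5,5): N and (l;000)² cancel in I_A²/I_B².
A: Δ = 6!·6!·4!/17! = 1/28588560; Racah Σ t=0..1: t=0:+1/3110400 t=1:−1/345600 = -1/388800; ⇒ 3j(6 5 5; 0 -4 4)² = 192/12155, sgn +1
B: Δ = 6!·6!·4!/17! = 1/28588560; Racah Σ t=0..0: t=0:+1/829440 = 1/829440; ⇒ 3j(6 5 5; 4 -5 1)² = 225/9724, sgn +1
I_A²/I_B² = (192/12155)/(225/9724) = 256/375

256/375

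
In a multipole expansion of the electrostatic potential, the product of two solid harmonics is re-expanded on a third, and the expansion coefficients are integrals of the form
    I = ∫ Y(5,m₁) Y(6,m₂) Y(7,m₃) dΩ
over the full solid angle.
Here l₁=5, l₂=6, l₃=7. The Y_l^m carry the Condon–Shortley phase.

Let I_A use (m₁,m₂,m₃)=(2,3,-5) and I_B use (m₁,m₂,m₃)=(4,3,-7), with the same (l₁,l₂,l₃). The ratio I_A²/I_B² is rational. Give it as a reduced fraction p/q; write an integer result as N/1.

841/1092

l's match ⇒ only the (l;m) 3-j factors differ between A and B.
A: triangle coeff Δ(5,6,7) = 1/174594420; Σ_t [1,3]: t=1:−1/11612160 t=2:+1/2419200 t=3:−1/6220800 = 29/174182400; (3j)²=841/83980 [(5 6 7; 2 3 -5)], sign=+1
B: triangle coeff Δ(5,6,7) = 1/174594420; Σ_t [1,1]: t=1:−1/174182400 = -1/174182400; (3j)²=21/1615 [(5 6 7; 4 3 -7)], sign=-1
I_A²/I_B² = (841/83980)/(21/1615) = 841/1092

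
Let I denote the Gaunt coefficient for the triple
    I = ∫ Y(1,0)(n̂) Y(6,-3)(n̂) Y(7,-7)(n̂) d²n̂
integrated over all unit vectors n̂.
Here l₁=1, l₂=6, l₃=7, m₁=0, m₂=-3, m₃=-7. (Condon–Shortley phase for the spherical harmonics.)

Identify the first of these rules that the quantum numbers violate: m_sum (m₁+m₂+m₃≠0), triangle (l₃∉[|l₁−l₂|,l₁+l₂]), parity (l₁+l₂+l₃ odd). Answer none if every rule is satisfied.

m_sum

azimuthal sum: 0 − 3 − 7 = -10  ✗
5 ≤ 7 ≤ 7 (triangle on l)
L = 1 + 6 + 7 = 14 (even)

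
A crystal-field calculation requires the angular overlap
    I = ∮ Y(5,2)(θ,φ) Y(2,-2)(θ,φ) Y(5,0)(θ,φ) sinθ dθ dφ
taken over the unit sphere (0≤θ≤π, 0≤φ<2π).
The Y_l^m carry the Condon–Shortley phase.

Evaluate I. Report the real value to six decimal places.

-0.191372

m-sum 0 ✓  L=12 even ✓  3≤5≤7 ✓
Π(2lᵢ+1) = 11×5×11 = 605
triangle coeff Δ(5,2,5) = 1/38610
Σ_t [0,2]: t=0:+1/2880 t=1:−1/576 t=2:+1/2880 = -1/960
(3j)²=10/429 [(5 2 5; 0 0 0)], sign=+1
Σ_t [0,0]: t=0:+1/2880 = 1/2880
(3j)²=14/429 [(5 2 5; 2 -2 0)], sign=-1
⇒ 4πI² = 700/1521
I = (-1)√(700/1521/(4π)) = -0.19137248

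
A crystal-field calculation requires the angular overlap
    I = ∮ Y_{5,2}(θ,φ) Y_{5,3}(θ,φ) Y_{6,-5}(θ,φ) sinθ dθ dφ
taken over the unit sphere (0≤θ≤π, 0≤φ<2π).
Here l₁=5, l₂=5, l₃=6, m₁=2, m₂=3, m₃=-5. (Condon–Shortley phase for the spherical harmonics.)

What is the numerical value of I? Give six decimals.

m-sum 0 ✓  L=16 even ✓  0≤6≤10 ✓
Π(2lᵢ+1) = 11×11×13 = 1573
triangle coeff Δ(5,5,6) = 1/28588560
Σ_t [0,4]: t=0:+1/345600 t=1:−1/13824 t=2:+1/5184 t=3:−1/13824 t=4:+1/345600 = 7/129600
(3j)²=80/7293 [(5 5 6; 0 0 0)], sign=+1
Σ_t [2,3]: t=2:+1/345600 t=3:−1/518400 = 1/1036800
(3j)²=7/2210 [(5 5 6; 2 3 -5)], sign=-1
⇒ 4πI² = 616/11271
I = (-1)√(616/11271/(4π)) = -0.06594839

-0.065948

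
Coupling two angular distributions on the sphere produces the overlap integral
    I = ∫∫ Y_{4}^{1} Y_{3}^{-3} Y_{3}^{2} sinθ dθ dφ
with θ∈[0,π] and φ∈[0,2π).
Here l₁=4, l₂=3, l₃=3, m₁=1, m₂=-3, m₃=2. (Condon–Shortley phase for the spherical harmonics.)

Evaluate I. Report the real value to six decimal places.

0.140463

Checks pass: Σm=0; 10 even; l₃=3∈[1,7].
(2·4+1)(2·3+1)(2·3+1) = 441
Δ: 4! 4! 2! / 11! → 1/34650
sum: t=1:−1/72 t=2:+1/16 t=3:−1/72 = 5/144
3j²(4 3 3; 0 0 0) = Δ·Π!·Σ² = 2/77  (sign -1)
sum: t=0:+1/288 = 1/288
3j²(4 3 3; 1 -3 2) = Δ·Π!·Σ² = 5/231  (sign -1)
combine: 4πI² = 441·2/77·5/231 = 30/121
take √, sign +1: I = 0.14046335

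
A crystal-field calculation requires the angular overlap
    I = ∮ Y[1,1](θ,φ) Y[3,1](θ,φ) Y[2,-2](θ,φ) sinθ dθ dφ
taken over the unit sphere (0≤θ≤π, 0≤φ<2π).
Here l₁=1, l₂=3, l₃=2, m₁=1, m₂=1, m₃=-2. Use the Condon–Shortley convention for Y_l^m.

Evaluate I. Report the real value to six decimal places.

m-sum 0 ✓  L=6 even ✓  2≤2≤4 ✓
Π(2lᵢ+1) = 3×7×5 = 105
triangle coeff Δ(1,3,2) = 1/105
Σ_t [1,1]: t=1:−1/4 = -1/4
(3j)²=3/35 [(1 3 2; 0 0 0)], sign=-1
Σ_t [0,0]: t=0:+1/48 = 1/48
(3j)²=1/105 [(1 3 2; 1 1 -2)], sign=+1
⇒ 4πI² = 3/35
I = (-1)√(3/35/(4π)) = -0.08258890

-0.082589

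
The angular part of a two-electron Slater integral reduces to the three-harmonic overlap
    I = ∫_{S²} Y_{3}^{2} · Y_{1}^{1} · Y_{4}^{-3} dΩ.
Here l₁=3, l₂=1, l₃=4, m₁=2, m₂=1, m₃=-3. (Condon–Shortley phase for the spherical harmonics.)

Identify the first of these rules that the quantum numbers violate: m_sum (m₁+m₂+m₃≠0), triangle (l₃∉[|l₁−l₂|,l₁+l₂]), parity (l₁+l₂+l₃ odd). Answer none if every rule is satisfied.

none

Σmᵢ = 0  ✓
l₃∈[|l₁−l₂|,l₁+l₂]=[2,4], have l₃=4  ✓
Σlᵢ = 8 ⇒ even  ✓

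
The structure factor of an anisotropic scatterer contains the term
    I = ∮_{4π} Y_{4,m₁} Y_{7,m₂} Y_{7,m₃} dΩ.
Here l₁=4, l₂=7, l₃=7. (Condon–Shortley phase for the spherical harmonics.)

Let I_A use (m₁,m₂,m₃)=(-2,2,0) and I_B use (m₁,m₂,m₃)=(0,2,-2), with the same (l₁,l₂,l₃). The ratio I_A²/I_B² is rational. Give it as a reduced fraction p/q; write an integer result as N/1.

Same 4,7,7: normalisation and zero-m 3j drop out of the ratio.
A: Δ: 4! 4! 10! / 19! → 1/58198140; sum: t=2:+1/2903040 t=3:−1/622080 t=4:+1/1382400 = -47/87091200; 3j²(4 7 7; -2 2 0) = Δ·Π!·Σ² = 2209/277134  (sign +1)
B: Δ: 4! 4! 10! / 19! → 1/58198140; sum: t=0:+1/209018880 t=1:−1/2903040 t=2:+1/483840 t=3:−1/622080 t=4:+1/8294400 = 251/1045094400; 3j²(4 7 7; 0 2 -2) = Δ·Π!·Σ² = 63001/58198140  (sign -1)
I_A²/I_B² = (2209/277134)/(63001/58198140) = 463890/63001

463890/63001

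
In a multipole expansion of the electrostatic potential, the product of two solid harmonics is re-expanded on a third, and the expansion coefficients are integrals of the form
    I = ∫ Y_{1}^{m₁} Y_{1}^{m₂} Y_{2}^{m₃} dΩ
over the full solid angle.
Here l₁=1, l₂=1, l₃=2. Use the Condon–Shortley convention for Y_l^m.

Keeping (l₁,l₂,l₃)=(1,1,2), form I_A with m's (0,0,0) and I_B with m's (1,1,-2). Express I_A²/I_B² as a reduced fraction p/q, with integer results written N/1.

Same 1,1,2: normalisation and zero-m 3j drop out of the ratio.
A: Δ: 0! 2! 2! / 5! → 1/30; sum: t=0:+1/1 = 1/1; 3j²(1 1 2; 0 0 0) = Δ·Π!·Σ² = 2/15  (sign +1)
B: Δ: 0! 2! 2! / 5! → 1/30; sum: t=0:+1/4 = 1/4; 3j²(1 1 2; 1 1 -2) = Δ·Π!·Σ² = 1/5  (sign +1)
I_A²/I_B² = (2/15)/(1/5) = 2/3

2/3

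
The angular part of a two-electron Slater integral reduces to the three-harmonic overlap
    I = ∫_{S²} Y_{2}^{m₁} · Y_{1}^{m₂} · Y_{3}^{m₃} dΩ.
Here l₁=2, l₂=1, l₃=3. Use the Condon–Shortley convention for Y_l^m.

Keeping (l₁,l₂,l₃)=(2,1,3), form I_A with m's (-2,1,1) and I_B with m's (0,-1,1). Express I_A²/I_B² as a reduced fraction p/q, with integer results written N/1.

Shared (l₁,l₂,l₃)=(2,1,3): N and (l;000)² cancel in I_A²/I_B².
A: Δ = 0!·4!·2!/7! = 1/105; Racah Σ t=0..0: t=0:+1/48 = 1/48; ⇒ 3j(2 1 3; -2 1 1)² = 1/105, sgn +1
B: Δ = 0!·4!·2!/7! = 1/105; Racah Σ t=0..0: t=0:+1/8 = 1/8; ⇒ 3j(2 1 3; 0 -1 1)² = 2/35, sgn +1
I_A²/I_B² = (1/105)/(2/35) = 1/6

1/6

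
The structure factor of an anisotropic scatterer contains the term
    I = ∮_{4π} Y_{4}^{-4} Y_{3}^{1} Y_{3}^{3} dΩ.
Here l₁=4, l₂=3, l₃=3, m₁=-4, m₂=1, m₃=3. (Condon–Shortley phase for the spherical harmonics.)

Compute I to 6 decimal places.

-0.166198

Checks pass: Σm=0; 10 even; l₃=3∈[1,7].
(2·4+1)(2·3+1)(2·3+1) = 441
Δ: 4! 4! 2! / 11! → 1/34650
sum: t=1:−1/72 t=2:+1/16 t=3:−1/72 = 5/144
3j²(4 3 3; 0 0 0) = Δ·Π!·Σ² = 2/77  (sign -1)
sum: t=4:+1/1152 = 1/1152
3j²(4 3 3; -4 1 3) = Δ·Π!·Σ² = 1/33  (sign +1)
combine: 4πI² = 441·2/77·1/33 = 42/121
take √, sign -1: I = -0.16619847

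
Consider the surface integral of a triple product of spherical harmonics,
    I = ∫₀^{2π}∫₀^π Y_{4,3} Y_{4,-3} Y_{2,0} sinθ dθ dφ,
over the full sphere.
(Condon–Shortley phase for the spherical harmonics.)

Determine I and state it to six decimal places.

0.057344

Rules hold: Σm=0, L=10 even, 0≤2≤8.
N = 9·9·5 = 405
Δ = 6!·2!·2!/11! = 1/13860
Racah Σ t=2..4: t=2:+1/192 t=3:−1/36 t=4:+1/192 = -5/288
⇒ 3j(4 4 2; 0 0 0)² = 20/693, sgn -1
Racah Σ t=0..1: t=0:+1/720 t=1:−1/480 = -1/1440
⇒ 3j(4 4 2; 3 -3 0)² = 7/1980, sgn -1
4πI² = N·(3j₀)²·(3jₘ)² = 5/121
I = +1·√(0.0413223/4π) = 0.05734392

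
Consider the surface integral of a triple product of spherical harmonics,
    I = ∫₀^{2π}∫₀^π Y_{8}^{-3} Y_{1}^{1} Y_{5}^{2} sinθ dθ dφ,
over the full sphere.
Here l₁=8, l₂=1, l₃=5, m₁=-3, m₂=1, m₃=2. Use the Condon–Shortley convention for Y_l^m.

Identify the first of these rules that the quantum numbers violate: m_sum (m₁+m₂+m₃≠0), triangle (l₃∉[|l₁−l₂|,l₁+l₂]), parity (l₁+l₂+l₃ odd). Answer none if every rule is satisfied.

triangle

Σmᵢ = 0  ✓
l₃∈[|l₁−l₂|,l₁+l₂]=[7,9], have l₃=5  ✗
Σlᵢ = 14 ⇒ even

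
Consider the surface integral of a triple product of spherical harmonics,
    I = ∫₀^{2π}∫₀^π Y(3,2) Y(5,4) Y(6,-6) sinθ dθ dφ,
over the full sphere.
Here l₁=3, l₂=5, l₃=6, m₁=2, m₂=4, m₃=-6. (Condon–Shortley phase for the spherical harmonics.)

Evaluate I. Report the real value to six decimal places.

m-sum 0 ✓  L=14 even ✓  2≤6≤8 ✓
Π(2lᵢ+1) = 7×11×13 = 1001
triangle coeff Δ(3,5,6) = 1/675675
Σ_t [0,2]: t=0:+1/8640 t=1:−1/2304 t=2:+1/8640 = -7/34560
(3j)²=7/429 [(3 5 6; 0 0 0)], sign=-1
Σ_t [1,1]: t=1:−1/967680 = -1/967680
(3j)²=3/91 [(3 5 6; 2 4 -6)], sign=-1
⇒ 4πI² = 7/13
I = (+1)√(7/13/(4π)) = 0.20700098

0.207001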